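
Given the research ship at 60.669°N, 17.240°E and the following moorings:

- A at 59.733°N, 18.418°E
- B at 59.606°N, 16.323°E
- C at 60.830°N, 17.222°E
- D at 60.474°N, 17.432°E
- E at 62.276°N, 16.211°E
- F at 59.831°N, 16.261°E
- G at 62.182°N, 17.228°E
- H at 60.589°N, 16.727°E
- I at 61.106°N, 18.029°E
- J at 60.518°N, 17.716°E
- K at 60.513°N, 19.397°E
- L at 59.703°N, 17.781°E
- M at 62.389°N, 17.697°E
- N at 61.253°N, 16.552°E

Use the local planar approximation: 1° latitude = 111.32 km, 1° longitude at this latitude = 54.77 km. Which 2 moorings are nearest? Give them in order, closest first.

C, D

Distances from 60.669°N, 17.240°E:
A: √((-0.936·111.32)² + (1.178·54.77)²) = √(10856.70639 + 4162.70910) = 122.554 km
B: √((-1.063·111.32)² + (-0.917·54.77)²) = √(14002.73676 + 2522.45922) = 128.550 km
C: √((0.161·111.32)² + (-0.018·54.77)²) = √(321.21672 + 0.97192) = 17.950 km
D: √((-0.195·111.32)² + (0.192·54.77)²) = √(471.21121 + 110.58289) = 24.120 km
E: √((1.607·111.32)² + (-1.029·54.77)²) = √(32002.07575 + 3176.26136) = 187.559 km
F: √((-0.838·111.32)² + (-0.979·54.77)²) = √(8702.30765 + 2875.08617) = 107.598 km
G: √((1.513·111.32)² + (-0.012·54.77)²) = √(28367.70823 + 0.43196) = 168.428 km
H: √((-0.080·111.32)² + (-0.513·54.77)²) = √(79.30971 + 789.44197) = 29.475 km
I: √((0.437·111.32)² + (0.789·54.77)²) = √(2366.51504 + 1867.40918) = 65.069 km
J: √((-0.151·111.32)² + (0.476·54.77)²) = √(282.55324 + 679.67201) = 31.020 km
K: √((-0.156·111.32)² + (2.157·54.77)²) = √(301.57518 + 13956.79733) = 119.408 km
L: √((-0.966·111.32)² + (0.541·54.77)²) = √(11563.80203 + 877.97068) = 111.543 km
M: √((1.720·111.32)² + (0.457·54.77)²) = √(36660.91408 + 626.49539) = 193.099 km
N: √((0.584·111.32)² + (-0.688·54.77)²) = √(4226.41452 + 1419.91504) = 75.142 km
Sorted: C (17.950 km) < D (24.120 km) < H (29.475 km) < J (31.020 km) < …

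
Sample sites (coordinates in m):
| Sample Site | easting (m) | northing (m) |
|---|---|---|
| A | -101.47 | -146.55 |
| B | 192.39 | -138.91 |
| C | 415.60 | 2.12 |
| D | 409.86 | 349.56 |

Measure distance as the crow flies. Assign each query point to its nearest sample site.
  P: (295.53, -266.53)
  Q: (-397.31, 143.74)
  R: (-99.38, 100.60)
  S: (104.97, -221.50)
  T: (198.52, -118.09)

P→B; Q→A; R→A; S→B; T→B

P at (295.53, -266.53):
  A: 414.73 m
  B: 164.09 m
  C: 294.26 m
  D: 626.61 m
  → nearest: B (164.09 m)
Q at (-397.31, 143.74):
  A: 414.48 m
  B: 653.94 m
  C: 825.15 m
  D: 833.00 m
  → nearest: A (414.48 m)
R at (-99.38, 100.60):
  A: 247.16 m
  B: 377.48 m
  C: 524.31 m
  D: 566.84 m
  → nearest: A (247.16 m)
S at (104.97, -221.50):
  A: 219.62 m
  B: 120.26 m
  C: 382.75 m
  D: 647.35 m
  → nearest: B (120.26 m)
T at (198.52, -118.09):
  A: 301.34 m
  B: 21.70 m
  C: 248.14 m
  D: 513.19 m
  → nearest: B (21.70 m)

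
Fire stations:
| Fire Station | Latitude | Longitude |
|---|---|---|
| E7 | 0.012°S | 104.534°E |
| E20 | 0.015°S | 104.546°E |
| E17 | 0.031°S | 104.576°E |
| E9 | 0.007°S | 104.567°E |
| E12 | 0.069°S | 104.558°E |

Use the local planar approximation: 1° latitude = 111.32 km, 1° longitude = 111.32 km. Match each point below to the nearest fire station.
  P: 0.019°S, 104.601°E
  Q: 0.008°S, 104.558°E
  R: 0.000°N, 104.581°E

P at 0.019°S, 104.601°E:
  E7: √((0.007·111.32)² + (-0.067·111.32)²) = √(0.60721 + 55.62833) = 7.499 km
  E20: √((0.004·111.32)² + (-0.055·111.32)²) = √(0.19827 + 37.48623) = 6.139 km
  E17: √((-0.012·111.32)² + (-0.025·111.32)²) = √(1.78447 + 7.74509) = 3.087 km
  E9: √((0.012·111.32)² + (-0.034·111.32)²) = √(1.78447 + 14.32532) = 4.014 km
  E12: √((-0.050·111.32)² + (-0.043·111.32)²) = √(30.98036 + 22.91307) = 7.341 km
  → nearest: E17 (3.087 km)
Q at 0.008°S, 104.558°E:
  E7: √((-0.004·111.32)² + (-0.024·111.32)²) = √(0.19827 + 7.13787) = 2.709 km
  E20: √((-0.007·111.32)² + (-0.012·111.32)²) = √(0.60721 + 1.78447) = 1.547 km
  E17: √((-0.023·111.32)² + (0.018·111.32)²) = √(6.55544 + 4.01505) = 3.251 km
  E9: √((0.001·111.32)² + (0.009·111.32)²) = √(0.01239 + 1.00376) = 1.008 km
  E12: √((-0.061·111.32)² + (0.000·111.32)²) = √(46.11116 + 0.00000) = 6.791 km
  → nearest: E9 (1.008 km)
R at 0.000°N, 104.581°E:
  E7: √((-0.012·111.32)² + (-0.047·111.32)²) = √(1.78447 + 27.37424) = 5.400 km
  E20: √((-0.015·111.32)² + (-0.035·111.32)²) = √(2.78823 + 15.18037) = 4.239 km
  E17: √((-0.031·111.32)² + (-0.005·111.32)²) = √(11.90885 + 0.30980) = 3.496 km
  E9: √((-0.007·111.32)² + (-0.014·111.32)²) = √(0.60721 + 2.42886) = 1.742 km
  E12: √((-0.069·111.32)² + (-0.023·111.32)²) = √(58.99899 + 6.55544) = 8.097 km
  → nearest: E9 (1.742 km)

P→E17; Q→E9; R→E9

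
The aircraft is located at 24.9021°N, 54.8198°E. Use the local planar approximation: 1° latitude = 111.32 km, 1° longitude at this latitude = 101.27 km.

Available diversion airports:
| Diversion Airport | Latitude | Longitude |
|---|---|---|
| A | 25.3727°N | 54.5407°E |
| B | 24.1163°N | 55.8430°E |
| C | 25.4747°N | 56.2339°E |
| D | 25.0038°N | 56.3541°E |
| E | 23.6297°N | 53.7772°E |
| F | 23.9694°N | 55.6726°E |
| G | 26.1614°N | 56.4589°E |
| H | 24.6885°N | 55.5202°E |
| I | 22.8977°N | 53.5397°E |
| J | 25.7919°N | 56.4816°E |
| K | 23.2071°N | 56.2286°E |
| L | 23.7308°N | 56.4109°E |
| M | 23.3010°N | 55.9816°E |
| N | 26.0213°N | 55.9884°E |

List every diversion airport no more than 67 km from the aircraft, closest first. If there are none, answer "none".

A

Distances from 24.9021°N, 54.8198°E:
A: √((0.4706·111.32)² + (-0.2791·101.27)²) = √(2744.417886 + 798.879530) = 59.5256 km
B: √((-0.7858·111.32)² + (1.0232·101.27)²) = √(7651.920412 + 10736.993320) = 135.6057 km
C: √((0.5726·111.32)² + (1.4141·101.27)²) = √(4063.021147 + 20507.931800) = 156.7512 km
D: √((0.1017·111.32)² + (1.5343·101.27)²) = √(128.170566 + 24142.497218) = 155.7905 km
E: √((-1.2724·111.32)² + (-1.0426·101.27)²) = √(20062.900356 + 11148.002595) = 176.6661 km
F: √((-0.9327·111.32)² + (0.8528·101.27)²) = √(10780.287640 + 7458.577442) = 135.0513 km
G: √((1.2593·111.32)² + (1.6391·101.27)²) = √(19651.911607 + 27553.230194) = 217.2674 km
H: √((-0.2136·111.32)² + (0.7004·101.27)²) = √(565.391001 + 5030.995105) = 74.8090 km
I: √((-2.0044·111.32)² + (-1.2801·101.27)²) = √(49786.911218 + 16805.421715) = 258.0549 km
J: √((0.8898·111.32)² + (1.6618·101.27)²) = √(9811.404888 + 28321.687678) = 195.2770 km
K: √((-1.6950·111.32)² + (1.4088·101.27)²) = √(35602.934919 + 20354.493781) = 236.5532 km
L: √((-1.1713·111.32)² + (1.5911·101.27)²) = √(17001.321571 + 25963.101516) = 207.2786 km
M: √((-1.6011·111.32)² + (1.1618·101.27)²) = √(31767.519880 + 13842.813386) = 213.5658 km
N: √((1.1192·111.32)² + (1.1686·101.27)²) = √(15522.504638 + 14005.331212) = 171.8367 km
Threshold 67 km: A (59.5256 km) is within range.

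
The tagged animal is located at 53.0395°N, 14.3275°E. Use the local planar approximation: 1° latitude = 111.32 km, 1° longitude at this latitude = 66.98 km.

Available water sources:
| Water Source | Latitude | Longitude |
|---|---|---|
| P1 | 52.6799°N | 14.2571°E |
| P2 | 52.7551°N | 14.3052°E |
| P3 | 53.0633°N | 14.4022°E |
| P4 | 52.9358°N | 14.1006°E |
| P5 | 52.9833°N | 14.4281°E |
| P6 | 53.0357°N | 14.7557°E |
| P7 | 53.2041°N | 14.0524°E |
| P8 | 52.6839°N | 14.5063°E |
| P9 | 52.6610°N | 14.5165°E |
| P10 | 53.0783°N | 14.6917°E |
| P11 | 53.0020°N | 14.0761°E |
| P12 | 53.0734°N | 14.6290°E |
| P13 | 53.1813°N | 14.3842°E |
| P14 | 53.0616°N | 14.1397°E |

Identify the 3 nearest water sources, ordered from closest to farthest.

Distances from 53.0395°N, 14.3275°E:
P1: 40.3074 km
P2: 31.6946 km
P3: 5.6616 km
P4: 19.0849 km
P5: 9.1947 km
P6: 28.6840 km
P7: 25.9859 km
P8: 41.3573 km
P9: 43.9953 km
P10: 24.7735 km
P11: 17.3485 km
P12: 20.5440 km
P13: 16.2356 km
P14: 12.8172 km
Sorted: P3 (5.6616 km) < P5 (9.1947 km) < P14 (12.8172 km) < P13 (16.2356 km) < P11 (17.3485 km) < …

P3, P5, P14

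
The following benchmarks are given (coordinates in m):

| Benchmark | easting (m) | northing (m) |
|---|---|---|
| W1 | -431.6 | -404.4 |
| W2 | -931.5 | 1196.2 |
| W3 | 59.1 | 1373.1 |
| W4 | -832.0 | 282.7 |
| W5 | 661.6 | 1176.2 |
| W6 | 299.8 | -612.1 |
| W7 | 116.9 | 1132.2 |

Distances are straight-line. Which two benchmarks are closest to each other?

W3 and W7

Pairwise distances:
W1–W2: √((-499.9)² + (1600.6)²) = √(249900.010 + 2561920.360) = 1676.8 m
W1–W3: √((490.7)² + (1777.5)²) = √(240786.490 + 3159506.250) = 1844.0 m
W1–W4: √((-400.4)² + (687.1)²) = √(160320.160 + 472106.410) = 795.3 m
W1–W5: √((1093.2)² + (1580.6)²) = √(1195086.240 + 2498296.360) = 1921.8 m
W1–W6: √((731.4)² + (-207.7)²) = √(534945.960 + 43139.290) = 760.3 m
W1–W7: √((548.5)² + (1536.6)²) = √(300852.250 + 2361139.560) = 1631.6 m
W2–W3: √((990.6)² + (176.9)²) = √(981288.360 + 31293.610) = 1006.3 m
W2–W4: √((99.5)² + (-913.5)²) = √(9900.250 + 834482.250) = 918.9 m
W2–W5: √((1593.1)² + (-20.0)²) = √(2537967.610 + 400.000) = 1593.2 m
W2–W6: √((1231.3)² + (-1808.3)²) = √(1516099.690 + 3269948.890) = 2187.7 m
W2–W7: √((1048.4)² + (-64.0)²) = √(1099142.560 + 4096.000) = 1050.4 m
W3–W4: √((-891.1)² + (-1090.4)²) = √(794059.210 + 1188972.160) = 1408.2 m
W3–W5: √((602.5)² + (-196.9)²) = √(363006.250 + 38769.610) = 633.9 m
W3–W6: √((240.7)² + (-1985.2)²) = √(57936.490 + 3941019.040) = 1999.7 m
W3–W7: √((57.8)² + (-240.9)²) = √(3340.840 + 58032.810) = 247.7 m
W4–W5: √((1493.6)² + (893.5)²) = √(2230840.960 + 798342.250) = 1740.5 m
W4–W6: √((1131.8)² + (-894.8)²) = √(1280971.240 + 800667.040) = 1442.8 m
W4–W7: √((948.9)² + (849.5)²) = √(900411.210 + 721650.250) = 1273.6 m
W5–W6: √((-361.8)² + (-1788.3)²) = √(130899.240 + 3198016.890) = 1824.5 m
W5–W7: √((-544.7)² + (-44.0)²) = √(296698.090 + 1936.000) = 546.5 m
W6–W7: √((-182.9)² + (1744.3)²) = √(33452.410 + 3042582.490) = 1753.9 m
Closest pair: W3–W7 at 247.7 m.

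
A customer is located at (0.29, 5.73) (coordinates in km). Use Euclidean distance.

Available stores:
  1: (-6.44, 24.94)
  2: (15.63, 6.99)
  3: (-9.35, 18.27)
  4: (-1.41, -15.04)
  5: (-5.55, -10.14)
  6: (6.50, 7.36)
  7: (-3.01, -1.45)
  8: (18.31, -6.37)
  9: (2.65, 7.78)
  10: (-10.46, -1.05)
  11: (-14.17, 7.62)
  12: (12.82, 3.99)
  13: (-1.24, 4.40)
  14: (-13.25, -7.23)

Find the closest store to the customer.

13

Distances from (0.29, 5.73):
1: √((-6.73)² + (19.21)²) = √(45.2929 + 369.0241) = 20.35 km
2: √((15.34)² + (1.26)²) = √(235.3156 + 1.5876) = 15.39 km
3: √((-9.64)² + (12.54)²) = √(92.9296 + 157.2516) = 15.82 km
4: √((-1.70)² + (-20.77)²) = √(2.8900 + 431.3929) = 20.84 km
5: √((-5.84)² + (-15.87)²) = √(34.1056 + 251.8569) = 16.91 km
6: √((6.21)² + (1.63)²) = √(38.5641 + 2.6569) = 6.42 km
7: √((-3.30)² + (-7.18)²) = √(10.8900 + 51.5524) = 7.90 km
8: √((18.02)² + (-12.10)²) = √(324.7204 + 146.4100) = 21.71 km
9: √((2.36)² + (2.05)²) = √(5.5696 + 4.2025) = 3.13 km
10: √((-10.75)² + (-6.78)²) = √(115.5625 + 45.9684) = 12.71 km
11: √((-14.46)² + (1.89)²) = √(209.0916 + 3.5721) = 14.58 km
12: √((12.53)² + (-1.74)²) = √(157.0009 + 3.0276) = 12.65 km
13: √((-1.53)² + (-1.33)²) = √(2.3409 + 1.7689) = 2.03 km
14: √((-13.54)² + (-12.96)²) = √(183.3316 + 167.9616) = 18.74 km
Minimum: 13 at 2.03 km.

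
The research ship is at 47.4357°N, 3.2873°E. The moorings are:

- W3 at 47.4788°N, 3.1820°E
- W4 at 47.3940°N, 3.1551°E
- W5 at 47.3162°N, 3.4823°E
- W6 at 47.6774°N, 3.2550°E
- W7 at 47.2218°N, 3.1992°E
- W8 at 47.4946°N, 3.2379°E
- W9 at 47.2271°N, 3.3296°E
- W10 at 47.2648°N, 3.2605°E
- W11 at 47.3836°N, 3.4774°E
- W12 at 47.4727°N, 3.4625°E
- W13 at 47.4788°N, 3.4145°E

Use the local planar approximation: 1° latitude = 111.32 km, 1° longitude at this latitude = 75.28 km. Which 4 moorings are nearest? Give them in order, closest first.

W8, W3, W13, W4

Distances from 47.4357°N, 3.2873°E:
W3: 9.2659 km
W4: 10.9814 km
W5: 19.8104 km
W6: 27.0157 km
W7: 24.7177 km
W8: 7.5379 km
W9: 23.4387 km
W10: 19.1313 km
W11: 15.4413 km
W12: 13.8172 km
W13: 10.7104 km
Sorted: W8 (7.5379 km) < W3 (9.2659 km) < W13 (10.7104 km) < W4 (10.9814 km) < W12 (13.8172 km) < W11 (15.4413 km) < …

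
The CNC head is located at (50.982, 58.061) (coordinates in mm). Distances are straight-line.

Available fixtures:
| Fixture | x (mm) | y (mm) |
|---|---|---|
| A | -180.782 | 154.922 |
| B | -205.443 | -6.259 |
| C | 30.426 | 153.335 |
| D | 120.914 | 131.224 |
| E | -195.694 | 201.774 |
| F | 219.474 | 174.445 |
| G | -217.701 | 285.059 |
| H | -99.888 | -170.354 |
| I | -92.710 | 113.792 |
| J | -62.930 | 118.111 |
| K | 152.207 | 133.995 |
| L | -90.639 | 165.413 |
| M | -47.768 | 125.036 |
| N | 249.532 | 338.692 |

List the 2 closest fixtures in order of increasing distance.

C, D

Distances from (50.982, 58.061):
A: √((-231.764)² + (96.861)²) = √(53714.55170 + 9382.05332) = 251.190 mm
B: √((-256.425)² + (-64.320)²) = √(65753.78062 + 4137.06240) = 264.369 mm
C: √((-20.556)² + (95.274)²) = √(422.54914 + 9077.13508) = 97.466 mm
D: √((69.932)² + (73.163)²) = √(4890.48462 + 5352.82457) = 101.209 mm
E: √((-246.676)² + (143.713)²) = √(60849.04898 + 20653.42637) = 285.486 mm
F: √((168.492)² + (116.384)²) = √(28389.55406 + 13545.23546) = 204.780 mm
G: √((-268.683)² + (226.998)²) = √(72190.55449 + 51528.09200) = 351.737 mm
H: √((-150.870)² + (-228.415)²) = √(22761.75690 + 52173.41223) = 273.743 mm
I: √((-143.692)² + (55.731)²) = √(20647.39086 + 3105.94436) = 154.121 mm
J: √((-113.912)² + (60.050)²) = √(12975.94374 + 3606.00250) = 128.771 mm
K: √((101.225)² + (75.934)²) = √(10246.50062 + 5765.97236) = 126.540 mm
L: √((-141.621)² + (107.352)²) = √(20056.50764 + 11524.45190) = 177.710 mm
M: √((-98.750)² + (66.975)²) = √(9751.56250 + 4485.65062) = 119.320 mm
N: √((198.550)² + (280.631)²) = √(39422.10250 + 78753.75816) = 343.767 mm
Sorted: C (97.466 mm) < D (101.209 mm) < M (119.320 mm) < K (126.540 mm) < …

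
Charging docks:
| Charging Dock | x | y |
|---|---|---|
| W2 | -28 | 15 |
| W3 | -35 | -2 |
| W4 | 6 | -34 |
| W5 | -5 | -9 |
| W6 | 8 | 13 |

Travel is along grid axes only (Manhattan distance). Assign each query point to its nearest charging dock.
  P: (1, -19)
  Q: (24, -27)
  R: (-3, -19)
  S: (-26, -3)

P at (1, -19):
  W2: 63
  W3: 53
  W4: 20
  W5: 16
  W6: 39
  → nearest: W5 (16)
Q at (24, -27):
  W2: 94
  W3: 84
  W4: 25
  W5: 47
  W6: 56
  → nearest: W4 (25)
R at (-3, -19):
  W2: 59
  W3: 49
  W4: 24
  W5: 12
  W6: 43
  → nearest: W5 (12)
S at (-26, -3):
  W2: 20
  W3: 10
  W4: 63
  W5: 27
  W6: 50
  → nearest: W3 (10)

P→W5; Q→W4; R→W5; S→W3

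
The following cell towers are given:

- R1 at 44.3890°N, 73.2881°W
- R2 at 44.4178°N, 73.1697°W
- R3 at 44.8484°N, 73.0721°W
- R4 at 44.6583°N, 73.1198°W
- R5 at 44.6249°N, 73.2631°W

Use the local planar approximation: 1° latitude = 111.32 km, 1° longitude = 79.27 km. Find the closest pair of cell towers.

Pairwise distances:
R1–R2: √((0.0288·111.32)² + (0.1184·79.27)²) = √(10.278539 + 88.088887) = 9.9180 km
R4–R5: √((-0.0334·111.32)² + (-0.1433·79.27)²) = √(13.824178 + 129.035764) = 11.9524 km
R3–R4: √((-0.1901·111.32)² + (-0.0477·79.27)²) = √(447.827366 + 14.297315) = 21.4971 km
R2–R5: √((0.2071·111.32)² + (-0.0934·79.27)²) = √(531.504068 + 54.816521) = 24.2141 km
R1–R5: √((0.2359·111.32)² + (0.0250·79.27)²) = √(689.607978 + 3.927333) = 26.3351 km
R2–R4: √((0.2405·111.32)² + (0.0499·79.27)²) = √(716.764614 + 15.646558) = 27.0631 km
R3–R5: √((-0.2235·111.32)² + (-0.1910·79.27)²) = √(619.015395 + 229.236860) = 29.1248 km
R1–R4: √((0.2693·111.32)² + (0.1683·79.27)²) = √(898.709023 + 177.986043) = 32.8130 km
R2–R3: √((0.4306·111.32)² + (0.0976·79.27)²) = √(2297.705936 + 59.857332) = 48.5547 km
R1–R3: √((0.4594·111.32)² + (0.2160·79.27)²) = √(2615.341330 + 293.173842) = 53.9307 km
Closest pair: R1–R2 at 9.9180 km.

R1 and R2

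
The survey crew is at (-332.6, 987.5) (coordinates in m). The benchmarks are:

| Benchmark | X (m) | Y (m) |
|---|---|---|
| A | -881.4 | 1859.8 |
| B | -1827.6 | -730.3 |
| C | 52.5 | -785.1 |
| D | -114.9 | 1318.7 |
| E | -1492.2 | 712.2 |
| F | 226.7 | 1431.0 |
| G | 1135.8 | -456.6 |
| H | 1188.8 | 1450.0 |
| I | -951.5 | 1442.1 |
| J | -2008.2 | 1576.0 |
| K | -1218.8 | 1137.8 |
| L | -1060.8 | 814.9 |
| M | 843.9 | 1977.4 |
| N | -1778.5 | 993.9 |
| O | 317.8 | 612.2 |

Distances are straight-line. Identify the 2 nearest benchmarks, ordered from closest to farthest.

D, F

Distances from (-332.6, 987.5):
A: 1030.6 m
B: 2277.2 m
C: 1813.9 m
D: 396.3 m
E: 1191.8 m
F: 713.8 m
G: 2059.5 m
H: 1590.1 m
I: 767.9 m
J: 1775.9 m
K: 898.9 m
L: 748.4 m
M: 1537.5 m
N: 1445.9 m
O: 750.9 m
Sorted: D (396.3 m) < F (713.8 m) < L (748.4 m) < O (750.9 m) < …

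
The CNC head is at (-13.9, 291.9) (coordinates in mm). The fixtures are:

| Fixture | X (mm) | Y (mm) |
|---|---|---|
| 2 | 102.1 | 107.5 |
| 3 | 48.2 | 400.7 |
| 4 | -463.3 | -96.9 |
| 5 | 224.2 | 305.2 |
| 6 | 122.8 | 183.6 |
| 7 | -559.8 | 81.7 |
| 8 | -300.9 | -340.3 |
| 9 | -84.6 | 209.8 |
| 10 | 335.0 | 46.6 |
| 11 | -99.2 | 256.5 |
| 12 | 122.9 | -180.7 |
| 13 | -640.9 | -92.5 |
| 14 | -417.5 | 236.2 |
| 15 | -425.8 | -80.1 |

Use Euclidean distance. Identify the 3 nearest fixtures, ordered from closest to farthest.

11, 9, 3

Distances from (-13.9, 291.9):
2: √((116.0)² + (-184.4)²) = √(13456.000 + 34003.360) = 217.9 mm
3: √((62.1)² + (108.8)²) = √(3856.410 + 11837.440) = 125.3 mm
4: √((-449.4)² + (-388.8)²) = √(201960.360 + 151165.440) = 594.2 mm
5: √((238.1)² + (13.3)²) = √(56691.610 + 176.890) = 238.5 mm
6: √((136.7)² + (-108.3)²) = √(18686.890 + 11728.890) = 174.4 mm
7: √((-545.9)² + (-210.2)²) = √(298006.810 + 44184.040) = 585.0 mm
8: √((-287.0)² + (-632.2)²) = √(82369.000 + 399676.840) = 694.3 mm
9: √((-70.7)² + (-82.1)²) = √(4998.490 + 6740.410) = 108.3 mm
10: √((348.9)² + (-245.3)²) = √(121731.210 + 60172.090) = 426.5 mm
11: √((-85.3)² + (-35.4)²) = √(7276.090 + 1253.160) = 92.4 mm
12: √((136.8)² + (-472.6)²) = √(18714.240 + 223350.760) = 492.0 mm
13: √((-627.0)² + (-384.4)²) = √(393129.000 + 147763.360) = 735.5 mm
14: √((-403.6)² + (-55.7)²) = √(162892.960 + 3102.490) = 407.4 mm
15: √((-411.9)² + (-372.0)²) = √(169661.610 + 138384.000) = 555.0 mm
Sorted: 11 (92.4 mm) < 9 (108.3 mm) < 3 (125.3 mm) < 6 (174.4 mm) < 2 (217.9 mm) < …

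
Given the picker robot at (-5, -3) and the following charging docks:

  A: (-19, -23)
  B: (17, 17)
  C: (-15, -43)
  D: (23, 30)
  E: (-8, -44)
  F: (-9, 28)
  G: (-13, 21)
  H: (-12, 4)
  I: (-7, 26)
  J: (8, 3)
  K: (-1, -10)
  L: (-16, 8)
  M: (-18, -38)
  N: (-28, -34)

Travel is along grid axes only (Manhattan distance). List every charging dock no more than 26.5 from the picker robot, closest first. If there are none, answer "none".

K, H, J, L

Distances from (-5, -3):
A: 34
B: 42
C: 50
D: 61
E: 44
F: 35
G: 32
H: 14
I: 31
J: 19
K: 11
L: 22
M: 48
N: 54
Threshold 26.5: K (11), H (14), J (19), L (22) are within range.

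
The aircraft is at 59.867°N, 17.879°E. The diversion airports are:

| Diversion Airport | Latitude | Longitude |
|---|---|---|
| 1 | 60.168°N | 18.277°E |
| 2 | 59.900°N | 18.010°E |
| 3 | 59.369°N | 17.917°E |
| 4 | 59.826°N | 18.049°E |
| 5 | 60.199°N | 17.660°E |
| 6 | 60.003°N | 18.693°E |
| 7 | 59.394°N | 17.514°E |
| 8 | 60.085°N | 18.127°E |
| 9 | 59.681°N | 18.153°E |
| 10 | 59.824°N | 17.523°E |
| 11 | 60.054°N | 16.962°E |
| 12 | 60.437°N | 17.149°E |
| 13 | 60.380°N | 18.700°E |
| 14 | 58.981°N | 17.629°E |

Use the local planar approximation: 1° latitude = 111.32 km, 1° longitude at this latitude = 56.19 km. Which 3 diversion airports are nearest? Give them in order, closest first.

2, 4, 10

Distances from 59.867°N, 17.879°E:
1: 40.285 km
2: 8.227 km
3: 55.478 km
4: 10.587 km
5: 38.953 km
6: 48.179 km
7: 56.508 km
8: 27.984 km
9: 25.802 km
10: 20.568 km
11: 55.572 km
12: 75.556 km
13: 73.412 km
14: 99.625 km
Sorted: 2 (8.227 km) < 4 (10.587 km) < 10 (20.568 km) < 9 (25.802 km) < 8 (27.984 km) < …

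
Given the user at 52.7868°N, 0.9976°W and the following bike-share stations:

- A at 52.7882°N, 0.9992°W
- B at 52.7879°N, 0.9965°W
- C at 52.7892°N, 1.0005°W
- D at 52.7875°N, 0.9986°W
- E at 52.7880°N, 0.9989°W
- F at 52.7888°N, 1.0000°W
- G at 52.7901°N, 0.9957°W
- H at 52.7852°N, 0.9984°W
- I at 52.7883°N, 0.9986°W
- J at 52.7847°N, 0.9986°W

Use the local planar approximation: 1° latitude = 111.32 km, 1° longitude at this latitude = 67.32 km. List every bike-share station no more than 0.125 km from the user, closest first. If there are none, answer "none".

Distances from 52.7868°N, 0.9976°W:
A: 0.1894 km
B: 0.1431 km
C: 0.3309 km
D: 0.1030 km
E: 0.1597 km
F: 0.2751 km
G: 0.3890 km
H: 0.1861 km
I: 0.1800 km
J: 0.2433 km
Threshold 0.125 km: D (0.1030 km) is within range.

D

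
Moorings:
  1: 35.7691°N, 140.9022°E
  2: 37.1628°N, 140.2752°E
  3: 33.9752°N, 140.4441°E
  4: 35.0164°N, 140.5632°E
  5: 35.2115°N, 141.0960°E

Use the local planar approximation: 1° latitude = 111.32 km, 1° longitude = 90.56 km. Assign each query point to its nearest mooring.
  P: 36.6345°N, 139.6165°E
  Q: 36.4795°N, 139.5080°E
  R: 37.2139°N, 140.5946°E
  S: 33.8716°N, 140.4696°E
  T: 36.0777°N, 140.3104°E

P→2; Q→2; R→2; S→3; T→1

P at 36.6345°N, 139.6165°E:
  1: 151.1202 km
  2: 83.7676 km
  3: 305.3732 km
  4: 199.4890 km
  5: 207.4724 km
  → nearest: 2 (83.7676 km)
Q at 36.4795°N, 139.5080°E:
  1: 148.9805 km
  2: 103.0195 km
  3: 291.3830 km
  4: 188.8356 km
  5: 201.5080 km
  → nearest: 2 (103.0195 km)
R at 37.2139°N, 140.5946°E:
  1: 163.2296 km
  2: 29.4789 km
  3: 360.7896 km
  4: 244.6422 km
  5: 227.4849 km
  → nearest: 2 (29.4789 km)
S at 33.8716°N, 140.4696°E:
  1: 214.8319 km
  2: 366.7991 km
  3: 11.7617 km
  4: 127.7207 km
  5: 159.5805 km
  → nearest: 3 (11.7617 km)
T at 36.0777°N, 140.3104°E:
  1: 63.6585 km
  2: 120.8354 km
  3: 234.3633 km
  4: 120.3416 km
  5: 119.8304 km
  → nearest: 1 (63.6585 km)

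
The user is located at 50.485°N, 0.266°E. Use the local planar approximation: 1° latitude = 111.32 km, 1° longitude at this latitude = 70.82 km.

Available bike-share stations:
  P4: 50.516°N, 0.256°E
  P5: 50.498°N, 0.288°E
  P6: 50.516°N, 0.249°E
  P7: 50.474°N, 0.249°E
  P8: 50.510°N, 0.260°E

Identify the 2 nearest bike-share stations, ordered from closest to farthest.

Distances from 50.485°N, 0.266°E:
P4: √((0.031·111.32)² + (-0.010·70.82)²) = √(11.90885 + 0.50155) = 3.523 km
P5: √((0.013·111.32)² + (0.022·70.82)²) = √(2.09427 + 2.42749) = 2.126 km
P6: √((0.031·111.32)² + (-0.017·70.82)²) = √(11.90885 + 1.44947) = 3.655 km
P7: √((-0.011·111.32)² + (-0.017·70.82)²) = √(1.49945 + 1.44947) = 1.717 km
P8: √((0.025·111.32)² + (-0.006·70.82)²) = √(7.74509 + 0.18056) = 2.815 km
Sorted: P7 (1.717 km) < P5 (2.126 km) < P8 (2.815 km) < P4 (3.523 km) < …

P7, P5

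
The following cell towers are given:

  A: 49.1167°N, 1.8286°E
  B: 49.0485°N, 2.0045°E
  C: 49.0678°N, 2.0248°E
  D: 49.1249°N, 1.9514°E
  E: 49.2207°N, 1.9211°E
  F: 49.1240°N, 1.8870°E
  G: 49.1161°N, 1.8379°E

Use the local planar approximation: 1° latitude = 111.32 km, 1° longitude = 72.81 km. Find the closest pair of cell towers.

Pairwise distances:
A–G: √((-0.0006·111.32)² + (0.0093·72.81)²) = √(0.004461 + 0.458509) = 0.6804 km
B–C: √((0.0193·111.32)² + (0.0203·72.81)²) = √(4.615949 + 2.184611) = 2.6078 km
F–G: √((-0.0079·111.32)² + (-0.0491·72.81)²) = √(0.773394 + 12.780418) = 3.6816 km
A–F: √((0.0073·111.32)² + (0.0584·72.81)²) = √(0.660377 + 18.080388) = 4.3291 km
D–F: √((-0.0009·111.32)² + (-0.0644·72.81)²) = √(0.010038 + 21.986383) = 4.6900 km
C–D: √((0.0571·111.32)² + (-0.0734·72.81)²) = √(40.403465 + 28.561051) = 8.3045 km
D–G: √((-0.0088·111.32)² + (-0.1135·72.81)²) = √(0.959648 + 68.292622) = 8.3218 km
A–D: √((0.0082·111.32)² + (0.1228·72.81)²) = √(0.833248 + 79.942697) = 8.9875 km
B–D: √((0.0764·111.32)² + (-0.0531·72.81)²) = √(72.332440 + 14.947587) = 9.3424 km
D–E: √((0.0958·111.32)² + (-0.0303·72.81)²) = √(113.730622 + 4.867067) = 10.8903 km
E–F: √((-0.0967·111.32)² + (-0.0341·72.81)²) = √(115.877560 + 6.164400) = 11.0473 km
C–F: √((0.0562·111.32)² + (-0.1378·72.81)²) = √(39.139838 + 100.665463) = 11.8239 km
B–F: √((0.0755·111.32)² + (-0.1175·72.81)²) = √(70.638310 + 73.191019) = 11.9929 km
E–G: √((-0.1046·111.32)² + (-0.0832·72.81)²) = √(135.584413 + 36.696844) = 13.1256 km
A–E: √((0.1040·111.32)² + (0.0925·72.81)²) = √(134.033412 + 45.359215) = 13.3938 km
B–G: √((0.0676·111.32)² + (-0.1666·72.81)²) = √(56.629117 + 147.140442) = 14.2748 km
C–G: √((0.0483·111.32)² + (-0.1869·72.81)²) = √(28.909505 + 185.182808) = 14.6319 km
A–B: √((-0.0682·111.32)² + (0.1759·72.81)²) = √(57.638828 + 164.026395) = 14.8884 km
A–C: √((-0.0489·111.32)² + (0.1962·72.81)²) = √(29.632215 + 204.070425) = 15.2873 km
C–E: √((0.1529·111.32)² + (-0.1037·72.81)²) = √(289.708586 + 57.008495) = 18.6203 km
B–E: √((0.1722·111.32)² + (-0.0834·72.81)²) = √(367.462216 + 36.873483) = 20.1081 km
Closest pair: A–G at 0.6804 km.

A and G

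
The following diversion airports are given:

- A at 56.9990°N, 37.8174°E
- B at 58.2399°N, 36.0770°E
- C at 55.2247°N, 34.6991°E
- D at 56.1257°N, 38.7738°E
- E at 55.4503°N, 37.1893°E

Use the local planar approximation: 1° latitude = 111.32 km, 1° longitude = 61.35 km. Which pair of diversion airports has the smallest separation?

A and D

Pairwise distances:
A–B: 174.5921 km
A–C: 274.9743 km
A–D: 113.5503 km
A–E: 176.6552 km
B–C: 346.1334 km
B–D: 287.6876 km
B–E: 317.9476 km
C–D: 269.3536 km
C–E: 154.8242 km
D–E: 122.8921 km
Closest pair: A–D at 113.5503 km.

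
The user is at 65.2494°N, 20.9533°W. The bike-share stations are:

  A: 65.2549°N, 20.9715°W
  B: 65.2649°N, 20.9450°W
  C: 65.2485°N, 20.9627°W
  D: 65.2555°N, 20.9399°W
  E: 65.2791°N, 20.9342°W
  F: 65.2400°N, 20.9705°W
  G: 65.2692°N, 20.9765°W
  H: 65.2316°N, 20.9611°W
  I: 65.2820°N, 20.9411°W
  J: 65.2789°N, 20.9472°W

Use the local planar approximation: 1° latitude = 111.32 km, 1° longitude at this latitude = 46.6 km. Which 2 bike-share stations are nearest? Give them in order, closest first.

C, D

Distances from 65.2494°N, 20.9533°W:
A: 1.0460 km
B: 1.7683 km
C: 0.4494 km
D: 0.9225 km
E: 3.4239 km
F: 1.3181 km
G: 2.4550 km
H: 2.0146 km
I: 3.6733 km
J: 3.2962 km
Sorted: C (0.4494 km) < D (0.9225 km) < A (1.0460 km) < F (1.3181 km) < …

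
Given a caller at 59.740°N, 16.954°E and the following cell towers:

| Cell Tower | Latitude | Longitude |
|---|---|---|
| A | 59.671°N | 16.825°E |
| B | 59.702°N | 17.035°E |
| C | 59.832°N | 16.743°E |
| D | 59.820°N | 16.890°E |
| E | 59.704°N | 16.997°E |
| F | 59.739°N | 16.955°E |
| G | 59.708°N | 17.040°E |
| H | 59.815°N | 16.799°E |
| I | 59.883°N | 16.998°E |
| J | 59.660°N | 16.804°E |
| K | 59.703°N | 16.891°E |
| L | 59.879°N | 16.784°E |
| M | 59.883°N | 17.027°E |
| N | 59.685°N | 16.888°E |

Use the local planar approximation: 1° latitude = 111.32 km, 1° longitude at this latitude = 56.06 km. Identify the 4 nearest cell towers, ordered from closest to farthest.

Distances from 59.740°N, 16.954°E:
A: 10.550 km
B: 6.206 km
C: 15.646 km
D: 9.601 km
E: 4.677 km
F: 0.125 km
G: 5.994 km
H: 12.050 km
I: 16.109 km
J: 12.248 km
K: 5.426 km
L: 18.173 km
M: 16.436 km
N: 7.154 km
Sorted: F (0.125 km) < E (4.677 km) < K (5.426 km) < G (5.994 km) < B (6.206 km) < N (7.154 km) < …

F, E, K, G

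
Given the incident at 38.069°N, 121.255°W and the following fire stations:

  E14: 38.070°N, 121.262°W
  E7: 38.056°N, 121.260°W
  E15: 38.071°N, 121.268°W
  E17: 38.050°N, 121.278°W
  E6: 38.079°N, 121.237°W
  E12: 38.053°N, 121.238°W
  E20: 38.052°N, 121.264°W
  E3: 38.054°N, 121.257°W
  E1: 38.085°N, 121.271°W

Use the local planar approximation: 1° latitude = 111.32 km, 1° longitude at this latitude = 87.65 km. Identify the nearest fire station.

Distances from 38.069°N, 121.255°W:
E14: 0.624 km
E7: 1.512 km
E15: 1.161 km
E17: 2.922 km
E6: 1.931 km
E12: 2.322 km
E20: 2.050 km
E3: 1.679 km
E1: 2.267 km
Minimum: E14 at 0.624 km.

E14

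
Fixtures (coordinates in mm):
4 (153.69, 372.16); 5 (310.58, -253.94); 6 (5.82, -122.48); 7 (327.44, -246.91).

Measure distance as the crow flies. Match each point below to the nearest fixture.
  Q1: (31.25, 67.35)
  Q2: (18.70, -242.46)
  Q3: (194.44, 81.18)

Q1→6; Q2→6; Q3→6

Q1 at (31.25, 67.35):
  4: √((122.44)² + (304.81)²) = √(14991.5536 + 92909.1361) = 328.48 mm
  5: √((279.33)² + (-321.29)²) = √(78025.2489 + 103227.2641) = 425.74 mm
  6: √((-25.43)² + (-189.83)²) = √(646.6849 + 36035.4289) = 191.53 mm
  7: √((296.19)² + (-314.26)²) = √(87728.5161 + 98759.3476) = 431.84 mm
  → nearest: 6 (191.53 mm)
Q2 at (18.70, -242.46):
  4: √((134.99)² + (614.62)²) = √(18222.3001 + 377757.7444) = 629.27 mm
  5: √((291.88)² + (-11.48)²) = √(85193.9344 + 131.7904) = 292.11 mm
  6: √((-12.88)² + (119.98)²) = √(165.8944 + 14395.2004) = 120.67 mm
  7: √((308.74)² + (-4.45)²) = √(95320.3876 + 19.8025) = 308.77 mm
  → nearest: 6 (120.67 mm)
Q3 at (194.44, 81.18):
  4: √((-40.75)² + (290.98)²) = √(1660.5625 + 84669.3604) = 293.82 mm
  5: √((116.14)² + (-335.12)²) = √(13488.4996 + 112305.4144) = 354.67 mm
  6: √((-188.62)² + (-203.66)²) = √(35577.5044 + 41477.3956) = 277.59 mm
  7: √((133.00)² + (-328.09)²) = √(17689.0000 + 107643.0481) = 354.02 mm
  → nearest: 6 (277.59 mm)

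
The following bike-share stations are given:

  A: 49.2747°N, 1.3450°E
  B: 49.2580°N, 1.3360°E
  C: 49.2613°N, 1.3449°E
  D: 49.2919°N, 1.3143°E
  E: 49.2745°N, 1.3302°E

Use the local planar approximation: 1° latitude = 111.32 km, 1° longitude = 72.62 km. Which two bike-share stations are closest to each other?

Pairwise distances:
A–B: √((-0.0167·111.32)² + (-0.0090·72.62)²) = √(3.456045 + 0.427167) = 1.9706 km
A–C: √((-0.0134·111.32)² + (-0.0001·72.62)²) = √(2.225133 + 0.000053) = 1.4917 km
A–D: √((0.0172·111.32)² + (-0.0307·72.62)²) = √(3.666091 + 4.970376) = 2.9388 km
A–E: √((-0.0002·111.32)² + (-0.0148·72.62)²) = √(0.000496 + 1.155143) = 1.0750 km
B–C: √((0.0033·111.32)² + (0.0089·72.62)²) = √(0.134950 + 0.417727) = 0.7434 km
B–D: √((0.0339·111.32)² + (-0.0217·72.62)²) = √(14.241174 + 2.483316) = 4.0896 km
B–E: √((0.0165·111.32)² + (-0.0058·72.62)²) = √(3.373761 + 0.177406) = 1.8845 km
C–D: √((0.0306·111.32)² + (-0.0306·72.62)²) = √(11.603506 + 4.938048) = 4.0671 km
C–E: √((0.0132·111.32)² + (-0.0147·72.62)²) = √(2.159207 + 1.139586) = 1.8163 km
D–E: √((-0.0174·111.32)² + (0.0159·72.62)²) = √(3.751845 + 1.333235) = 2.2550 km
Closest pair: B–C at 0.7434 km.

B and C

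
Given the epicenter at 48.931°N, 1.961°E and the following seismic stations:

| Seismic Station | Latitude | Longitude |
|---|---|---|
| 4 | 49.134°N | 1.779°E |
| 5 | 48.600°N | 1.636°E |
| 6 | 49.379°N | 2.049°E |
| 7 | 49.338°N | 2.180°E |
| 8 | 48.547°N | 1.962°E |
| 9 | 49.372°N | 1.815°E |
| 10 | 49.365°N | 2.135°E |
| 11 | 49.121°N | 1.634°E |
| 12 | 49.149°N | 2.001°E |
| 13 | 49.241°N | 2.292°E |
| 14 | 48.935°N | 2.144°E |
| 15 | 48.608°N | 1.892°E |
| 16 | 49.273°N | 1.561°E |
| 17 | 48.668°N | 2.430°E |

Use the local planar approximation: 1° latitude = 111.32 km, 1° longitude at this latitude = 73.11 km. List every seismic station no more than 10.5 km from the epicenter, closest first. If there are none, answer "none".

none

Distances from 48.931°N, 1.961°E:
4: √((0.203·111.32)² + (-0.182·73.11)²) = √(510.66780 + 177.05017) = 26.224 km
5: √((-0.331·111.32)² + (-0.325·73.11)²) = √(1357.69551 + 564.57324) = 43.844 km
6: √((0.448·111.32)² + (0.088·73.11)²) = √(2487.15255 + 41.39224) = 50.285 km
7: √((0.407·111.32)² + (0.219·73.11)²) = √(2052.74600 + 256.35500) = 48.053 km
8: √((-0.384·111.32)² + (0.001·73.11)²) = √(1827.29575 + 0.00535) = 42.747 km
9: √((0.441·111.32)² + (-0.146·73.11)²) = √(2410.03625 + 113.93556) = 50.239 km
10: √((0.434·111.32)² + (0.174·73.11)²) = √(2334.13437 + 161.82740) = 49.960 km
11: √((0.190·111.32)² + (-0.327·73.11)²) = √(447.35634 + 571.54321) = 31.920 km
12: √((0.218·111.32)² + (0.040·73.11)²) = √(588.92418 + 8.55212) = 24.443 km
13: √((0.310·111.32)² + (0.331·73.11)²) = √(1190.88488 + 585.61144) = 42.149 km
14: √((0.004·111.32)² + (0.183·73.11)²) = √(0.19827 + 179.00112) = 13.387 km
15: √((-0.323·111.32)² + (-0.069·73.11)²) = √(1292.85982 + 25.44789) = 36.309 km
16: √((0.342·111.32)² + (-0.400·73.11)²) = √(1449.43454 + 855.21154) = 48.007 km
17: √((-0.263·111.32)² + (0.469·73.11)²) = √(857.15210 + 1175.70740) = 45.087 km
Threshold 10.5 km: none within range.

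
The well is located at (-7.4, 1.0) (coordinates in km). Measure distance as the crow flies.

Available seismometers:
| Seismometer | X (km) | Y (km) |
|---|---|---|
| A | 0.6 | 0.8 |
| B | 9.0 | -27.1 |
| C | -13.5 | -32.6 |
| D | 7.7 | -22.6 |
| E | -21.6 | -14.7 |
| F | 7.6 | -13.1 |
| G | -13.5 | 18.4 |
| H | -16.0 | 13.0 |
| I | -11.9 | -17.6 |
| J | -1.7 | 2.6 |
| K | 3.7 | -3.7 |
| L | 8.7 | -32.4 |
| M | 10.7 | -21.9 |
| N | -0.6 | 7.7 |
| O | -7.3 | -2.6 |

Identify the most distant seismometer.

Distances from (-7.4, 1.0):
A: 8.0 km
B: 32.5 km
C: 34.1 km
D: 28.0 km
E: 21.2 km
F: 20.6 km
G: 18.4 km
H: 14.8 km
I: 19.1 km
J: 5.9 km
K: 12.1 km
L: 37.1 km
M: 29.2 km
N: 9.5 km
O: 3.6 km
Maximum: L at 37.1 km.

L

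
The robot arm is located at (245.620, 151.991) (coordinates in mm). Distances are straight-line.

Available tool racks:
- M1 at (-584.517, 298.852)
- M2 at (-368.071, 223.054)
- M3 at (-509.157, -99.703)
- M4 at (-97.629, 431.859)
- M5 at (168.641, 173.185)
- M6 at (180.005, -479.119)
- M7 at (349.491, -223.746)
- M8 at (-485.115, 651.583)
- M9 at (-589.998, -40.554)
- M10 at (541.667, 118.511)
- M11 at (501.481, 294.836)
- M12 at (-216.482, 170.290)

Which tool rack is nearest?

Distances from (245.620, 151.991):
M1: √((-830.137)² + (146.861)²) = √(689127.43877 + 21568.15332) = 843.028 mm
M2: √((-613.691)² + (71.063)²) = √(376616.64348 + 5049.94997) = 617.792 mm
M3: √((-754.777)² + (-251.694)²) = √(569688.31973 + 63349.86964) = 795.637 mm
M4: √((-343.249)² + (279.868)²) = √(117819.87600 + 78326.09742) = 442.884 mm
M5: √((-76.979)² + (21.194)²) = √(5925.76644 + 449.18564) = 79.843 mm
M6: √((-65.615)² + (-631.110)²) = √(4305.32823 + 398299.83210) = 634.512 mm
M7: √((103.871)² + (-375.737)²) = √(10789.18464 + 141178.29317) = 389.830 mm
M8: √((-730.735)² + (499.592)²) = √(533973.64022 + 249592.16646) = 885.193 mm
M9: √((-835.618)² + (-192.545)²) = √(698257.44192 + 37073.57703) = 857.514 mm
M10: √((296.047)² + (-33.480)²) = √(87643.82621 + 1120.91040) = 297.934 mm
M11: √((255.861)² + (142.845)²) = √(65464.85132 + 20404.69403) = 293.035 mm
M12: √((-462.102)² + (18.299)²) = √(213538.25840 + 334.85340) = 462.464 mm
Minimum: M5 at 79.843 mm.

M5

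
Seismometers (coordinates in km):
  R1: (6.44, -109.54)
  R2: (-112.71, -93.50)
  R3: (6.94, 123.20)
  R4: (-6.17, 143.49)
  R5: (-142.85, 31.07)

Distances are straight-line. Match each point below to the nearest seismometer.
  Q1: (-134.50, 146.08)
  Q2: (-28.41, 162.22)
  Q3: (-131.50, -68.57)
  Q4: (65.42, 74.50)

Q1→R5; Q2→R4; Q3→R2; Q4→R3

Q1 at (-134.50, 146.08):
  R1: √((140.94)² + (-255.62)²) = √(19864.0836 + 65341.5844) = 291.90 km
  R2: √((21.79)² + (-239.58)²) = √(474.8041 + 57398.5764) = 240.57 km
  R3: √((141.44)² + (-22.88)²) = √(20005.2736 + 523.4944) = 143.28 km
  R4: √((128.33)² + (-2.59)²) = √(16468.5889 + 6.7081) = 128.36 km
  R5: √((-8.35)² + (-115.01)²) = √(69.7225 + 13227.3001) = 115.31 km
  → nearest: R5 (115.31 km)
Q2 at (-28.41, 162.22):
  R1: √((34.85)² + (-271.76)²) = √(1214.5225 + 73853.4976) = 273.99 km
  R2: √((-84.30)² + (-255.72)²) = √(7106.4900 + 65392.7184) = 269.26 km
  R3: √((35.35)² + (-39.02)²) = √(1249.6225 + 1522.5604) = 52.65 km
  R4: √((22.24)² + (-18.73)²) = √(494.6176 + 350.8129) = 29.08 km
  R5: √((-114.44)² + (-131.15)²) = √(13096.5136 + 17200.3225) = 174.06 km
  → nearest: R4 (29.08 km)
Q3 at (-131.50, -68.57):
  R1: √((137.94)² + (-40.97)²) = √(19027.4436 + 1678.5409) = 143.90 km
  R2: √((18.79)² + (-24.93)²) = √(353.0641 + 621.5049) = 31.22 km
  R3: √((138.44)² + (191.77)²) = √(19165.6336 + 36775.7329) = 236.52 km
  R4: √((125.33)² + (212.06)²) = √(15707.6089 + 44969.4436) = 246.33 km
  R5: √((-11.35)² + (99.64)²) = √(128.8225 + 9928.1296) = 100.28 km
  → nearest: R2 (31.22 km)
Q4 at (65.42, 74.50):
  R1: √((-58.98)² + (-184.04)²) = √(3478.6404 + 33870.7216) = 193.26 km
  R2: √((-178.13)² + (-168.00)²) = √(31730.2969 + 28224.0000) = 244.86 km
  R3: √((-58.48)² + (48.70)²) = √(3419.9104 + 2371.6900) = 76.10 km
  R4: √((-71.59)² + (68.99)²) = √(5125.1281 + 4759.6201) = 99.42 km
  R5: √((-208.27)² + (-43.43)²) = √(43376.3929 + 1886.1649) = 212.75 km
  → nearest: R3 (76.10 km)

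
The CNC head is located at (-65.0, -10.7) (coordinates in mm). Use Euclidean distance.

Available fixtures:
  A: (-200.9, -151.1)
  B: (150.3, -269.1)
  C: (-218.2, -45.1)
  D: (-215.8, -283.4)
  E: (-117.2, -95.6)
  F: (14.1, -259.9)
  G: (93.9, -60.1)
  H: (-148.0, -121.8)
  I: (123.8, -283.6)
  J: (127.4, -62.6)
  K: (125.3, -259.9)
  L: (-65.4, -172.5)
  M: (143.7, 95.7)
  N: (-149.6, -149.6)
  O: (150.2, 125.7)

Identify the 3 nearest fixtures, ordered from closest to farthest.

Distances from (-65.0, -10.7):
A: 195.4 mm
B: 336.3 mm
C: 157.0 mm
D: 311.6 mm
E: 99.7 mm
F: 261.5 mm
G: 166.4 mm
H: 138.7 mm
I: 331.8 mm
J: 199.3 mm
K: 313.6 mm
L: 161.8 mm
M: 234.3 mm
N: 162.6 mm
O: 254.8 mm
Sorted: E (99.7 mm) < H (138.7 mm) < C (157.0 mm) < L (161.8 mm) < N (162.6 mm) < …

E, H, C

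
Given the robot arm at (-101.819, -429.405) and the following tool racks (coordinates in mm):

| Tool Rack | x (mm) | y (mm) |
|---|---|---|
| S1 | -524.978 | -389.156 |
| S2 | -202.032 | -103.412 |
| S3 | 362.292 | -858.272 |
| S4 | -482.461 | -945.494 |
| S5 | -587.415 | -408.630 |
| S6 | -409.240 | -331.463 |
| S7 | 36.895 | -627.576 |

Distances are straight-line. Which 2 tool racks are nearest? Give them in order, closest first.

S7, S6

Distances from (-101.819, -429.405):
S1: 425.069 mm
S2: 341.049 mm
S3: 631.922 mm
S4: 641.277 mm
S5: 486.040 mm
S6: 322.646 mm
S7: 241.895 mm
Sorted: S7 (241.895 mm) < S6 (322.646 mm) < S2 (341.049 mm) < S1 (425.069 mm) < …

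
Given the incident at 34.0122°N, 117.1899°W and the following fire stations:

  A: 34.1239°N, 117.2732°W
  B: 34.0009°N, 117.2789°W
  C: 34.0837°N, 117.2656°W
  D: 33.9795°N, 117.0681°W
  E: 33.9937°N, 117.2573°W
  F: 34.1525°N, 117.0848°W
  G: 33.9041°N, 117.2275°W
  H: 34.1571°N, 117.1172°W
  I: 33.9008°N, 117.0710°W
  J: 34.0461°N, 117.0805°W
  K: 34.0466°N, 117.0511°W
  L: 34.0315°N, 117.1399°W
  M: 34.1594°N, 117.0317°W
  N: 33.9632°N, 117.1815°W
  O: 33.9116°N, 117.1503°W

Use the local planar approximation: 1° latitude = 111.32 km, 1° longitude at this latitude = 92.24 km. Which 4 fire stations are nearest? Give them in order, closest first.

L, N, E, B

Distances from 34.0122°N, 117.1899°W:
A: 14.6169 km
B: 8.3052 km
C: 10.5881 km
D: 11.8098 km
E: 6.5492 km
F: 18.3823 km
G: 12.5235 km
H: 17.4687 km
I: 16.5550 km
J: 10.7736 km
K: 13.3633 km
L: 5.0879 km
M: 21.9419 km
N: 5.5094 km
O: 11.7794 km
Sorted: L (5.0879 km) < N (5.5094 km) < E (6.5492 km) < B (8.3052 km) < C (10.5881 km) < J (10.7736 km) < …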